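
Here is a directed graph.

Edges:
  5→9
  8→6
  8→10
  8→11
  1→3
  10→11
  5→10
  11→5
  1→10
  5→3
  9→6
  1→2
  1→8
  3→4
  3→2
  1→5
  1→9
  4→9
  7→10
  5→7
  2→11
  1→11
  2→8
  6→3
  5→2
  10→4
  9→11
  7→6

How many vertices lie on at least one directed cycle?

A vertex is on a directed cycle iff it belongs to a strongly connected component of size ≥ 2 (or has a self-loop).
The vertices on cycles are {2, 3, 4, 5, 6, 7, 8, 9, 10, 11} — 10 in total.

10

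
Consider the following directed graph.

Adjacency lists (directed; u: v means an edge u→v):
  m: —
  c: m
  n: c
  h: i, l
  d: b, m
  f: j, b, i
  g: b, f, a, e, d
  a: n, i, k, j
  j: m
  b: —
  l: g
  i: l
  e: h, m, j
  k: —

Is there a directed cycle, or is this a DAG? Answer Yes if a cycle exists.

Yes

DFS with white/gray/black marking, starting from c:
c gray
  m gray
  m black
c black
n gray
  n→c: c black — skip
n black
h gray
  i gray
    l gray
      g gray
        b gray
        b black
        f gray
          j gray
            j→m: m black — skip
          j black
          f→b: b black — skip
          f→i: i is gray → back edge
Back edge found, so a cycle exists: i → l → g → f → i.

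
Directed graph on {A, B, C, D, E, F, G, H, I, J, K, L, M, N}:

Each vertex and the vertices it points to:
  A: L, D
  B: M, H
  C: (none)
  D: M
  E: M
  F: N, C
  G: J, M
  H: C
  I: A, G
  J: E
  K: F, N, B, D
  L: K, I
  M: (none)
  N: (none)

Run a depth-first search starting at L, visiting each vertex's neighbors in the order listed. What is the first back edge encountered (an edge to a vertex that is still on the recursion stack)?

A->L

DFS from L (visiting each vertex's neighbors in the order listed); mark gray on enter, black on exit:
L gray
  K gray
    F gray
      N gray
      N black
      C gray
      C black
    F black
    K→N: N black — skip
    B gray
      M gray
      M black
      H gray
        H→C: C black — skip
      H black
    B black
    D gray
      D→M: M black — skip
    D black
  K black
  I gray
    A gray
      A→L: L is gray → back edge
First back edge: A → L.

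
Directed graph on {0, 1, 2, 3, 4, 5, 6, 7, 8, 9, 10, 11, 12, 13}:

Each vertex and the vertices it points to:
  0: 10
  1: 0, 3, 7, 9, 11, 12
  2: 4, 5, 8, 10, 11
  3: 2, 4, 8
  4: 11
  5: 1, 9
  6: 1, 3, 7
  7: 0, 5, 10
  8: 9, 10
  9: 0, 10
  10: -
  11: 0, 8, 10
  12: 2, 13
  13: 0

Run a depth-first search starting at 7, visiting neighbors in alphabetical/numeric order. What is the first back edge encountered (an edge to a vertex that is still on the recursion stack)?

2→5

DFS from 7 (visiting neighbors in alphabetical/numeric order); mark gray on enter, black on exit:
7 gray
  0 gray
    10 gray
    10 black
  0 black
  5 gray
    1 gray
      1→0: 0 black — skip
      3 gray
        2 gray
          4 gray
            11 gray
              11→0: 0 black — skip
              8 gray
                9 gray
                  9→0: 0 black — skip
                  9→10: 10 black — skip
                9 black
                8→10: 10 black — skip
              8 black
              11→10: 10 black — skip
            11 black
          4 black
          2→5: 5 is gray → back edge
First back edge: 2 → 5.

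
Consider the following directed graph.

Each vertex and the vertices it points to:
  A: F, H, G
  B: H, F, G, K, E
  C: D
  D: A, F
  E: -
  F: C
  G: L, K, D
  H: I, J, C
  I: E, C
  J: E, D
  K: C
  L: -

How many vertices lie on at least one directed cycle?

9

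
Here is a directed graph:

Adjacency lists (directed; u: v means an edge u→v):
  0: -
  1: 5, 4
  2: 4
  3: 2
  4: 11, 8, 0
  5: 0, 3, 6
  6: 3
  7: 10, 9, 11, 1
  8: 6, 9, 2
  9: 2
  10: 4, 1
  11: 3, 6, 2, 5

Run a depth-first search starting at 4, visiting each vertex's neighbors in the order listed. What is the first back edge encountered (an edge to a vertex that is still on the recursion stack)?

DFS from 4 (visiting each vertex's neighbors in the order listed); mark gray on enter, black on exit:
4 gray
  11 gray
    3 gray
      2 gray
        2→4: 4 is gray → back edge
First back edge: 2 → 4.

2->4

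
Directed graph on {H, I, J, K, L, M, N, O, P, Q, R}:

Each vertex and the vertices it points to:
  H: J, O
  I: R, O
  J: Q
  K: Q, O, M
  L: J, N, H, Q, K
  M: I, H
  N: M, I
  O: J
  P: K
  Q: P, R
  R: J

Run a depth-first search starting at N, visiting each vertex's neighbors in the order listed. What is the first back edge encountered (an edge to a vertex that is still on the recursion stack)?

K→Q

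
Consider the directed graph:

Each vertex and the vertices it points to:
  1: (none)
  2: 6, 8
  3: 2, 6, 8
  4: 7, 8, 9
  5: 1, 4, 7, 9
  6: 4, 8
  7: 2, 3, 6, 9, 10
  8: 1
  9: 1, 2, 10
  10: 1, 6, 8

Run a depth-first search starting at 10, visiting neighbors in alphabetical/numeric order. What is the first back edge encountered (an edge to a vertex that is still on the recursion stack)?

2->6

DFS from 10 (visiting neighbors in alphabetical/numeric order); mark gray on enter, black on exit:
10 gray
  1 gray
  1 black
  6 gray
    4 gray
      7 gray
        2 gray
          2→6: 6 is gray → back edge
First back edge: 2 → 6.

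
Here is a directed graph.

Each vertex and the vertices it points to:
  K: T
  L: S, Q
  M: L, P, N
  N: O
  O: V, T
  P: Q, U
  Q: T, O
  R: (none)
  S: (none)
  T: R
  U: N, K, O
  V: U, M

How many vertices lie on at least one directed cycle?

8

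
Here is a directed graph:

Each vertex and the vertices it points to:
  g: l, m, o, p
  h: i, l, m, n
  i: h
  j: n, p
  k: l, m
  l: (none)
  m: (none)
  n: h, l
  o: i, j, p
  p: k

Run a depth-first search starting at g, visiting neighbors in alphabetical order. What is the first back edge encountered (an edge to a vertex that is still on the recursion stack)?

DFS from g (visiting neighbors in alphabetical order); mark gray on enter, black on exit:
g gray
  l gray
  l black
  m gray
  m black
  o gray
    i gray
      h gray
        h→i: i is gray → back edge
First back edge: h → i.

h→i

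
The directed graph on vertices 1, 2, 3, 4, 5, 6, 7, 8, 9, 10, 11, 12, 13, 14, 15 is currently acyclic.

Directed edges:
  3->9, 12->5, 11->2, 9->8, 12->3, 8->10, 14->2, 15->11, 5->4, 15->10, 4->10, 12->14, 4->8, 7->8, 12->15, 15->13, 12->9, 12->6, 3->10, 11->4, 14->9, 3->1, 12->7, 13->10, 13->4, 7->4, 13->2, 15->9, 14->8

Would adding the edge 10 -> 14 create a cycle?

Yes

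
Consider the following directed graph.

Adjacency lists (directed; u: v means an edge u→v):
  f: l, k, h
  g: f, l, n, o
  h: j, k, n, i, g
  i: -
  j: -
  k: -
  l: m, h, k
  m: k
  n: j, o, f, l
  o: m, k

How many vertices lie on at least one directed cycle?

A vertex is on a directed cycle iff it belongs to a strongly connected component of size ≥ 2 (or has a self-loop).
The vertices on cycles are {f, g, h, l, n} — 5 in total.

5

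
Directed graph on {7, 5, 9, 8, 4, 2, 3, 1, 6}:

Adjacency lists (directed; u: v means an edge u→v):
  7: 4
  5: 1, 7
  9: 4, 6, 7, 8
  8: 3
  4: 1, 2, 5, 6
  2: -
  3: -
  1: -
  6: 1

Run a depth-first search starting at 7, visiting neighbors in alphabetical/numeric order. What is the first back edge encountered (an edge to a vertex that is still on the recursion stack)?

DFS from 7 (visiting neighbors in alphabetical/numeric order); mark gray on enter, black on exit:
7 gray
  4 gray
    1 gray
    1 black
    2 gray
    2 black
    5 gray
      5→1: 1 black — skip
      5→7: 7 is gray → back edge
First back edge: 5 → 7.

5->7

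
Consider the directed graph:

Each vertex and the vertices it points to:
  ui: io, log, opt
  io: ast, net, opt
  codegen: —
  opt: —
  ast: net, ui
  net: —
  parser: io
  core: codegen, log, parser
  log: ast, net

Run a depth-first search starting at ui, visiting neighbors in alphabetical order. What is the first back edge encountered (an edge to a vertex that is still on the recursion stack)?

ast->ui

DFS from ui (visiting neighbors in alphabetical order); mark gray on enter, black on exit:
ui gray
  io gray
    ast gray
      net gray
      net black
      ast→ui: ui is gray → back edge
First back edge: ast → ui.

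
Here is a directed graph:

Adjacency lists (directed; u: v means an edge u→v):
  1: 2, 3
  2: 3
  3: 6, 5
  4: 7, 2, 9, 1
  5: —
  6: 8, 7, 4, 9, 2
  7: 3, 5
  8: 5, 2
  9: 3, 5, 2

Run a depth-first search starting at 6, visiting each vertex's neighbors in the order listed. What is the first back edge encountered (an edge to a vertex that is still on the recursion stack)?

DFS from 6 (visiting each vertex's neighbors in the order listed); mark gray on enter, black on exit:
6 gray
  8 gray
    5 gray
    5 black
    2 gray
      3 gray
        3→6: 6 is gray → back edge
First back edge: 3 → 6.

3->6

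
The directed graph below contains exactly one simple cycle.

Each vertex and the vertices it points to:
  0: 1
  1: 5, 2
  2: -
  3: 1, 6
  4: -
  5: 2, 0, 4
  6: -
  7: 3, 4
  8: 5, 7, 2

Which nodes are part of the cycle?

0, 1, 5

DFS with gray/black marking from 5:
5 gray
  2 gray
  2 black
  0 gray
    1 gray
      1→5: 5 is gray → back edge
Back edge closes the cycle 5 → 0 → 1 → 5; its vertices are {0, 1, 5}.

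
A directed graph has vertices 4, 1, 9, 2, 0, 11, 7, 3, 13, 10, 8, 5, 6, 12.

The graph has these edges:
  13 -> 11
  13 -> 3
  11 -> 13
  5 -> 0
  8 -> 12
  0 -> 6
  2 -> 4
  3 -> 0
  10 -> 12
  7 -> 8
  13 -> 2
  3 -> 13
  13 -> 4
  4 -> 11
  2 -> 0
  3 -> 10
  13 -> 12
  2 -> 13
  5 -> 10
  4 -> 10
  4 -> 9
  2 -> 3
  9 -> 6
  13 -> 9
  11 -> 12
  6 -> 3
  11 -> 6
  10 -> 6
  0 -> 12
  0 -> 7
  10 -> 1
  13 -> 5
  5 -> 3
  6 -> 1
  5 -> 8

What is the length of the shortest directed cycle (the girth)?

For each vertex v, BFS finds the shortest path from v back to v.
The shortest such closed walk is 13 → 11 → 13, length 2.

2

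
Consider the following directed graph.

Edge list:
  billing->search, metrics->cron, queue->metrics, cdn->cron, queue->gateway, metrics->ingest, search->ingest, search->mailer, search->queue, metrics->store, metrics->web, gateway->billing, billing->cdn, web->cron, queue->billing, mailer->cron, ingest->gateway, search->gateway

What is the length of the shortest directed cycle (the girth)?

3

For each vertex v, BFS finds the shortest path from v back to v.
The shortest such closed walk is queue → billing → search → queue, length 3.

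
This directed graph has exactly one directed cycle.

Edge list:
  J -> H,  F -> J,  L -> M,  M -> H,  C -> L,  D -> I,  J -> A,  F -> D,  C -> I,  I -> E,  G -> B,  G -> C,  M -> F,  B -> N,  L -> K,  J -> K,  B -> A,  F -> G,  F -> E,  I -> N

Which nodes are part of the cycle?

DFS with gray/black marking from M:
M gray
  F gray
    E gray
    E black
    G gray
      C gray
        L gray
          L→M: M is gray → back edge
Back edge closes the cycle M → F → G → C → L → M; its vertices are {C, F, G, L, M}.

C, F, G, L, M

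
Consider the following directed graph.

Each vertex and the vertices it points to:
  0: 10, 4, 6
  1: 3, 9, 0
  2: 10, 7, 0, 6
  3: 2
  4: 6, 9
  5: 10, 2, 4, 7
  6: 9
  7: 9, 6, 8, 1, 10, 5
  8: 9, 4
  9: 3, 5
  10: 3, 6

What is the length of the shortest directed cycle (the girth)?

For each vertex v, BFS finds the shortest path from v back to v.
The shortest such closed walk is 5 → 7 → 5, length 2.

2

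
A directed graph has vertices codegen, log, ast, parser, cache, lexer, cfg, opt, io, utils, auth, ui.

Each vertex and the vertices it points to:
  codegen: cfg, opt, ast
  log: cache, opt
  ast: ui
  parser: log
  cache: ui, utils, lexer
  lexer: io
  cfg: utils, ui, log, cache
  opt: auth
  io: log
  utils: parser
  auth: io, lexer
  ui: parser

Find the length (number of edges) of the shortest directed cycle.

For each vertex v, BFS finds the shortest path from v back to v.
The shortest such closed walk is log → cache → utils → parser → log, length 4.

4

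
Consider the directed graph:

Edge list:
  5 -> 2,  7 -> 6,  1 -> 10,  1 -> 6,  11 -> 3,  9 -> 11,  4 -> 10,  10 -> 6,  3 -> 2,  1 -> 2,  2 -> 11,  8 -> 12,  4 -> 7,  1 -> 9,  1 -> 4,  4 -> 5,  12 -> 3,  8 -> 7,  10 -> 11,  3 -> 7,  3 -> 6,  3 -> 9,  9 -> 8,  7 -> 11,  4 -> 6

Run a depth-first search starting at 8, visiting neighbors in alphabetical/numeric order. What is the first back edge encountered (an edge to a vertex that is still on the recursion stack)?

DFS from 8 (visiting neighbors in alphabetical/numeric order); mark gray on enter, black on exit:
8 gray
  7 gray
    6 gray
    6 black
    11 gray
      3 gray
        2 gray
          2→11: 11 is gray → back edge
First back edge: 2 → 11.

2→11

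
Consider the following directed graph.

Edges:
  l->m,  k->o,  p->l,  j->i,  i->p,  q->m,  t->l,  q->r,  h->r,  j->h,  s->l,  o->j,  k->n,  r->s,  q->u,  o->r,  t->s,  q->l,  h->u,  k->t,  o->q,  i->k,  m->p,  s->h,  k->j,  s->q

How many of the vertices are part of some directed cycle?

A vertex is on a directed cycle iff it belongs to a strongly connected component of size ≥ 2 (or has a self-loop).
The vertices on cycles are {h, i, j, k, l, m, o, p, q, r, s} — 11 in total.

11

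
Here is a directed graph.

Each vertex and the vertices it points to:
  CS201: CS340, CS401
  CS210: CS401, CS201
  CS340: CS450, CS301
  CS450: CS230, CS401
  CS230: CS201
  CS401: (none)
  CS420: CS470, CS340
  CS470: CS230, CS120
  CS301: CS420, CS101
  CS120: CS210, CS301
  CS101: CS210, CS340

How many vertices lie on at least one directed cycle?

10

A vertex is on a directed cycle iff it belongs to a strongly connected component of size ≥ 2 (or has a self-loop).
The vertices on cycles are {CS101, CS120, CS201, CS210, CS230, CS301, CS340, CS420, CS450, CS470} — 10 in total.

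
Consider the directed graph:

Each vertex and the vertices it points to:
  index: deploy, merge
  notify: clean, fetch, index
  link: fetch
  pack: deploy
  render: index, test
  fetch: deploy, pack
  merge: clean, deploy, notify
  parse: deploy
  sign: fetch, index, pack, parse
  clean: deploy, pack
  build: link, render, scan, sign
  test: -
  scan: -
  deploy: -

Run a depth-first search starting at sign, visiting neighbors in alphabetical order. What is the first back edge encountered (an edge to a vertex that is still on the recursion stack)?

DFS from sign (visiting neighbors in alphabetical order); mark gray on enter, black on exit:
sign gray
  fetch gray
    deploy gray
    deploy black
    pack gray
      pack→deploy: deploy black — skip
    pack black
  fetch black
  index gray
    index→deploy: deploy black — skip
    merge gray
      clean gray
        clean→deploy: deploy black — skip
        clean→pack: pack black — skip
      clean black
      merge→deploy: deploy black — skip
      notify gray
        notify→clean: clean black — skip
        notify→fetch: fetch black — skip
        notify→index: index is gray → back edge
First back edge: notify → index.

notify->index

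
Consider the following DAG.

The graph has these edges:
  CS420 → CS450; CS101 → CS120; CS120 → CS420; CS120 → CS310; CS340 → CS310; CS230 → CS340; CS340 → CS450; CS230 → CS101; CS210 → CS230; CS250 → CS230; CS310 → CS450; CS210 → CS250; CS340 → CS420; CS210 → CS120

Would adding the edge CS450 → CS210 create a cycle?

Yes

Adding CS450→CS210 creates a cycle iff CS210 can already reach CS450.
Path from CS210: CS210 → CS120 → CS310 → CS450.
So CS210 → … → CS450 → CS210 is a cycle.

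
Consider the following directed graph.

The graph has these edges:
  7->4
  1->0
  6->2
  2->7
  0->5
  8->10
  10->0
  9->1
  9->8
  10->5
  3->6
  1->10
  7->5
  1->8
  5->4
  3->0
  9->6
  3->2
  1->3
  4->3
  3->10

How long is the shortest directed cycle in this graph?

For each vertex v, BFS finds the shortest path from v back to v.
The shortest such closed walk is 2 → 7 → 4 → 3 → 2, length 4.

4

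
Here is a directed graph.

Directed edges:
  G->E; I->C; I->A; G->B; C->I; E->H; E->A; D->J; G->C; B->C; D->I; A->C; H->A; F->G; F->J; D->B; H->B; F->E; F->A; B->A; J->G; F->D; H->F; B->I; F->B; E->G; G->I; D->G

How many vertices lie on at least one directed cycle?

9

A vertex is on a directed cycle iff it belongs to a strongly connected component of size ≥ 2 (or has a self-loop).
The vertices on cycles are {A, C, D, E, F, G, H, I, J} — 9 in total.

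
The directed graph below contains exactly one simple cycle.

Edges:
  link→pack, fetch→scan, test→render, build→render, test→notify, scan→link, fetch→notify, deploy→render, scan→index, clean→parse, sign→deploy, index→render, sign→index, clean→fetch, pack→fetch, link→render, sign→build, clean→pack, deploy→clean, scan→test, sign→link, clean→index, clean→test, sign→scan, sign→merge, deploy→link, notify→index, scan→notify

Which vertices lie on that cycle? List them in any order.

DFS with gray/black marking from scan:
scan gray
  test gray
    render gray
    render black
    notify gray
      index gray
        index→render: render black — skip
      index black
    notify black
  test black
  scan→index: index black — skip
  scan→notify: notify black — skip
  link gray
    pack gray
      fetch gray
        fetch→notify: notify black — skip
        fetch→scan: scan is gray → back edge
Back edge closes the cycle scan → link → pack → fetch → scan; its vertices are {link, pack, scan, fetch}.

link, pack, scan, fetch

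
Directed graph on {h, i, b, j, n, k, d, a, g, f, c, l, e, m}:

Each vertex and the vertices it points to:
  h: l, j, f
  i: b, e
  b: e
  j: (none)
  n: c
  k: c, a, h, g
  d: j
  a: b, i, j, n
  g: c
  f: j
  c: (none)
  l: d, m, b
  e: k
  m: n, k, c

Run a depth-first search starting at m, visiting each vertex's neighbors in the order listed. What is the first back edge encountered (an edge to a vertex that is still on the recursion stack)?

e->k

DFS from m (visiting each vertex's neighbors in the order listed); mark gray on enter, black on exit:
m gray
  n gray
    c gray
    c black
  n black
  k gray
    k→c: c black — skip
    a gray
      b gray
        e gray
          e→k: k is gray → back edge
First back edge: e → k.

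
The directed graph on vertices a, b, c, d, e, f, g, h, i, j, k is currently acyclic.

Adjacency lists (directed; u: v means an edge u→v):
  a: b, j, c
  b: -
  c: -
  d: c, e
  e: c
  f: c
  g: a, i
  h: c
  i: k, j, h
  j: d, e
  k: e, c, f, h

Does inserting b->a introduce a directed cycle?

Adding b→a creates a cycle iff a can already reach b.
Path from a: a → b.
So a → … → b → a is a cycle.

Yes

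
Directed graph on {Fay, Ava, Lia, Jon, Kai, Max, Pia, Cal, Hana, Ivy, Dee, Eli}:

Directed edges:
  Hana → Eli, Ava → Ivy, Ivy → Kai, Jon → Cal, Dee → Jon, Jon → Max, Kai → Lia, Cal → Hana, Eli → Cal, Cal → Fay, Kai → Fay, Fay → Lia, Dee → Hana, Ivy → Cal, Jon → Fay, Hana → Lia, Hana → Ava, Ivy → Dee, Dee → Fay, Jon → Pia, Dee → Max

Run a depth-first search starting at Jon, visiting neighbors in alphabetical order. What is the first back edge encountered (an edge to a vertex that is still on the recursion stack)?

Ivy→Cal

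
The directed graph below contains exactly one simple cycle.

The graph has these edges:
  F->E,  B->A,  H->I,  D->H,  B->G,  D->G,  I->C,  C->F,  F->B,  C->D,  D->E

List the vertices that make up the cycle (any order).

C, D, H, I

DFS with gray/black marking from C:
C gray
  D gray
    H gray
      I gray
        I→C: C is gray → back edge
Back edge closes the cycle C → D → H → I → C; its vertices are {C, D, H, I}.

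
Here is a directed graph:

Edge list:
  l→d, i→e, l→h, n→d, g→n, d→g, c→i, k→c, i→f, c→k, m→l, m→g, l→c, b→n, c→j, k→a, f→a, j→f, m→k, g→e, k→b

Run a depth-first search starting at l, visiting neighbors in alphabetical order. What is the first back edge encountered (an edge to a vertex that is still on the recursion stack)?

g->n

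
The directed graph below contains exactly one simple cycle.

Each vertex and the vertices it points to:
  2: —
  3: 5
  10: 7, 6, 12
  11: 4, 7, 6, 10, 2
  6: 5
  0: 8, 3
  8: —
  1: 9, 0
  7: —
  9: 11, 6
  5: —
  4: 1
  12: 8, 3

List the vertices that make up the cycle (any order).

DFS with gray/black marking from 11:
11 gray
  4 gray
    1 gray
      9 gray
        9→11: 11 is gray → back edge
Back edge closes the cycle 11 → 4 → 1 → 9 → 11; its vertices are {1, 4, 9, 11}.

1, 4, 9, 11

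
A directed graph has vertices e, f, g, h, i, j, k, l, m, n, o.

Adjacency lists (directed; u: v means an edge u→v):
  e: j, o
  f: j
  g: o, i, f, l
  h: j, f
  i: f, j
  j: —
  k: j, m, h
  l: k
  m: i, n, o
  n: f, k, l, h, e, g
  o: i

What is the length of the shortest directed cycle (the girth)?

3

For each vertex v, BFS finds the shortest path from v back to v.
The shortest such closed walk is m → n → k → m, length 3.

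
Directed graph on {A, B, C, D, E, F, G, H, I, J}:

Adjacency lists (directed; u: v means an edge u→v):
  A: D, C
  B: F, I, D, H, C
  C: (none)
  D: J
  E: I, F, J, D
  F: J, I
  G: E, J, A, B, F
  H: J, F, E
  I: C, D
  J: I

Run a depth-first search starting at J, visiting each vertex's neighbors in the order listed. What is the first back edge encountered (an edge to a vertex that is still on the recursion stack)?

D->J

DFS from J (visiting each vertex's neighbors in the order listed); mark gray on enter, black on exit:
J gray
  I gray
    C gray
    C black
    D gray
      D→J: J is gray → back edge
First back edge: D → J.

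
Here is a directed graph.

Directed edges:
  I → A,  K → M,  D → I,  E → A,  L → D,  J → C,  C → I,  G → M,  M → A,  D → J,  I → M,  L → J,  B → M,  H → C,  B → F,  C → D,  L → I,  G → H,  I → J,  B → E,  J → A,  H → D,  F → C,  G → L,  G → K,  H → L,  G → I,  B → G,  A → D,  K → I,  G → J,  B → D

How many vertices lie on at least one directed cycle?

A vertex is on a directed cycle iff it belongs to a strongly connected component of size ≥ 2 (or has a self-loop).
The vertices on cycles are {A, C, D, I, J, M} — 6 in total.

6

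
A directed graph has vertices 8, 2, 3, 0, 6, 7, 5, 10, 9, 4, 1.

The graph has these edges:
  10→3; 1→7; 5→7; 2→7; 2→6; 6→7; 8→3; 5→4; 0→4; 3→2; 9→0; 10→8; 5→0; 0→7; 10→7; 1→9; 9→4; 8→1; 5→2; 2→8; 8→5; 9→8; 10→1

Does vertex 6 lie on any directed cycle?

No

6 lies on a cycle iff there is a path from 6 back to itself.
Exploring from 6, it never reaches itself; equivalently, its strongly connected component is a singleton.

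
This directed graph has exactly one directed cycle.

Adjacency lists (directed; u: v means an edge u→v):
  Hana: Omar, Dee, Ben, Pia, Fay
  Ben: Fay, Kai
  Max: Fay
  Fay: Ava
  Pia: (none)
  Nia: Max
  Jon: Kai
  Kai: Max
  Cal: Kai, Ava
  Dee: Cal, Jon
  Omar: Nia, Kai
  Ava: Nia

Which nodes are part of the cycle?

Ava, Fay, Max, Nia

DFS with gray/black marking from Fay:
Fay gray
  Ava gray
    Nia gray
      Max gray
        Max→Fay: Fay is gray → back edge
Back edge closes the cycle Fay → Ava → Nia → Max → Fay; its vertices are {Ava, Fay, Max, Nia}.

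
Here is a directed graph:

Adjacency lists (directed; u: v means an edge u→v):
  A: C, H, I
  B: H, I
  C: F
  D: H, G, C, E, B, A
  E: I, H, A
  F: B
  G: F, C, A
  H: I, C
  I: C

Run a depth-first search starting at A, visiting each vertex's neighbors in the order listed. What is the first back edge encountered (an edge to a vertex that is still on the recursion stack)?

DFS from A (visiting each vertex's neighbors in the order listed); mark gray on enter, black on exit:
A gray
  C gray
    F gray
      B gray
        H gray
          I gray
            I→C: C is gray → back edge
First back edge: I → C.

I→C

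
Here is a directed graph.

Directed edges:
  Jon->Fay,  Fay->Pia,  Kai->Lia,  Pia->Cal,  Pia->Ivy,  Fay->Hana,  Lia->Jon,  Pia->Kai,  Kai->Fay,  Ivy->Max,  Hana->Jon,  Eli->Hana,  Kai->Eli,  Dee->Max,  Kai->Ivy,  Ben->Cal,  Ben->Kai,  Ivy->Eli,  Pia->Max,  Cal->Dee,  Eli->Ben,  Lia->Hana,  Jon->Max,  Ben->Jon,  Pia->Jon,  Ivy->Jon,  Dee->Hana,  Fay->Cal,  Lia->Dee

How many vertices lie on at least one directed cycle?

A vertex is on a directed cycle iff it belongs to a strongly connected component of size ≥ 2 (or has a self-loop).
The vertices on cycles are {Ben, Cal, Dee, Eli, Fay, Ivy, Jon, Kai, Lia, Pia, Hana} — 11 in total.

11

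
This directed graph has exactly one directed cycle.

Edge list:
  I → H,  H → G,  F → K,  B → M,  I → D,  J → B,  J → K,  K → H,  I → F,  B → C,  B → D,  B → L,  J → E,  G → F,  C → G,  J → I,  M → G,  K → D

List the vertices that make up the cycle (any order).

F, G, H, K

DFS with gray/black marking from K:
K gray
  D gray
  D black
  H gray
    G gray
      F gray
        F→K: K is gray → back edge
Back edge closes the cycle K → H → G → F → K; its vertices are {F, G, H, K}.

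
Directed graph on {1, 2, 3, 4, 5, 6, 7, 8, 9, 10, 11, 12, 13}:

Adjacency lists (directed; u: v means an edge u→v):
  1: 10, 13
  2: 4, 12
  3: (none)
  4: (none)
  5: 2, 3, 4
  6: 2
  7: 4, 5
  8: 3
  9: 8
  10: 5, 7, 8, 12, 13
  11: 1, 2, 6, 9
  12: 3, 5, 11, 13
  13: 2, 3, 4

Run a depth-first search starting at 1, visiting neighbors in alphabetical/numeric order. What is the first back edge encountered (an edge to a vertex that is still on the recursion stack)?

12→5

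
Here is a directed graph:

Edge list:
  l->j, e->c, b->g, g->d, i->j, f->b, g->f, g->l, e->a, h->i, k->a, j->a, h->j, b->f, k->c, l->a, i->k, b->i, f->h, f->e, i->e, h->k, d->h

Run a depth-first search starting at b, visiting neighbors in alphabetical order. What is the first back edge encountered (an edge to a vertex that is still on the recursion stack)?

f→b

DFS from b (visiting neighbors in alphabetical order); mark gray on enter, black on exit:
b gray
  f gray
    f→b: b is gray → back edge
First back edge: f → b.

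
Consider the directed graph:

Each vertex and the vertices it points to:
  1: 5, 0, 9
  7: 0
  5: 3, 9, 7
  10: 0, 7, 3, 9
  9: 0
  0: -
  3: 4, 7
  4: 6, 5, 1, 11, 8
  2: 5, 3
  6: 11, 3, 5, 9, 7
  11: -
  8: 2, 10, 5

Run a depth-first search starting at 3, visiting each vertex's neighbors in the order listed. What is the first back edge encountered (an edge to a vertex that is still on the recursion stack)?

DFS from 3 (visiting each vertex's neighbors in the order listed); mark gray on enter, black on exit:
3 gray
  4 gray
    6 gray
      11 gray
      11 black
      6→3: 3 is gray → back edge
First back edge: 6 → 3.

6->3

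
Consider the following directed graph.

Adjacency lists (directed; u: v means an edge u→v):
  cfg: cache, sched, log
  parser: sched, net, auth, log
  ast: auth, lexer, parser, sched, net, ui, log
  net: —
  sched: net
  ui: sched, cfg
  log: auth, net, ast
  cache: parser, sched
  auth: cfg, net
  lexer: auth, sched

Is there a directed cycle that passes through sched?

No

sched lies on a cycle iff there is a path from sched back to itself.
Exploring from sched, it never reaches itself; equivalently, its strongly connected component is a singleton.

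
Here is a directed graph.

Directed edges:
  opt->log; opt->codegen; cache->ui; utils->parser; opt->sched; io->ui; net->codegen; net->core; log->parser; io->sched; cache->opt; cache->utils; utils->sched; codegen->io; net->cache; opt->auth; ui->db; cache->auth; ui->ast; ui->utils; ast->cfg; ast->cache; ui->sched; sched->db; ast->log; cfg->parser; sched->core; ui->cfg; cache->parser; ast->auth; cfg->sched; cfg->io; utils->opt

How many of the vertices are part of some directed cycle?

A vertex is on a directed cycle iff it belongs to a strongly connected component of size ≥ 2 (or has a self-loop).
The vertices on cycles are {io, ui, ast, cfg, opt, cache, utils, codegen} — 8 in total.

8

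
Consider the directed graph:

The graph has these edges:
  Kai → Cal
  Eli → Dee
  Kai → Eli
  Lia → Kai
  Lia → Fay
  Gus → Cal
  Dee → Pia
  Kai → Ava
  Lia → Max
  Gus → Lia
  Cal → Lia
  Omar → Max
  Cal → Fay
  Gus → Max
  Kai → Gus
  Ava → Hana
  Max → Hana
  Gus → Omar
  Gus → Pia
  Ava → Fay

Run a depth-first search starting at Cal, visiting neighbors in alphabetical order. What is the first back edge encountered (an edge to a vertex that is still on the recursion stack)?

Kai->Cal

DFS from Cal (visiting neighbors in alphabetical order); mark gray on enter, black on exit:
Cal gray
  Fay gray
  Fay black
  Lia gray
    Lia→Fay: Fay black — skip
    Kai gray
      Ava gray
        Ava→Fay: Fay black — skip
        Hana gray
        Hana black
      Ava black
      Kai→Cal: Cal is gray → back edge
First back edge: Kai → Cal.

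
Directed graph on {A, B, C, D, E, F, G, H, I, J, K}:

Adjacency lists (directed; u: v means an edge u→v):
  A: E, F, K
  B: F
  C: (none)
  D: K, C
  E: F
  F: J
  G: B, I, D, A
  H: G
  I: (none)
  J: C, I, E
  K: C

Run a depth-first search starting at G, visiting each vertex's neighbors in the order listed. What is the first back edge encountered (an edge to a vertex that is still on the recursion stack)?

E→F

DFS from G (visiting each vertex's neighbors in the order listed); mark gray on enter, black on exit:
G gray
  B gray
    F gray
      J gray
        C gray
        C black
        I gray
        I black
        E gray
          E→F: F is gray → back edge
First back edge: E → F.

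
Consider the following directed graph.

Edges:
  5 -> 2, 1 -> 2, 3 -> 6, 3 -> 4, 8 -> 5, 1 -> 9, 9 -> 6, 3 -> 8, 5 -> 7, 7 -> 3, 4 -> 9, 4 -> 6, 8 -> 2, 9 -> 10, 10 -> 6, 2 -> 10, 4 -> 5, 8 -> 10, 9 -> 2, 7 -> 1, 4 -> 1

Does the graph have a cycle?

Yes

DFS with white/gray/black marking, starting from 3:
3 gray
  4 gray
    9 gray
      6 gray
      6 black
      2 gray
        10 gray
          10→6: 6 black — skip
        10 black
      2 black
      9→10: 10 black — skip
    9 black
    4→6: 6 black — skip
    1 gray
      1→2: 2 black — skip
      1→9: 9 black — skip
    1 black
    5 gray
      5→2: 2 black — skip
      7 gray
        7→1: 1 black — skip
        7→3: 3 is gray → back edge
Back edge found, so a cycle exists: 3 → 4 → 5 → 7 → 3.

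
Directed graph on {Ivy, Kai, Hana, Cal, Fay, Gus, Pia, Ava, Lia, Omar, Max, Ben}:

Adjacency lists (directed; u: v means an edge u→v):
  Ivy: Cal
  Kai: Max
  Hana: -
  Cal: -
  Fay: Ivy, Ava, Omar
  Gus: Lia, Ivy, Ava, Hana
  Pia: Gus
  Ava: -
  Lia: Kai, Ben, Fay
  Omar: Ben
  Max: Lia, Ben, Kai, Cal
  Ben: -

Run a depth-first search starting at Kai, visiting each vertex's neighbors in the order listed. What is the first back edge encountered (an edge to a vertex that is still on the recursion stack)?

DFS from Kai (visiting each vertex's neighbors in the order listed); mark gray on enter, black on exit:
Kai gray
  Max gray
    Lia gray
      Lia→Kai: Kai is gray → back edge
First back edge: Lia → Kai.

Lia→Kai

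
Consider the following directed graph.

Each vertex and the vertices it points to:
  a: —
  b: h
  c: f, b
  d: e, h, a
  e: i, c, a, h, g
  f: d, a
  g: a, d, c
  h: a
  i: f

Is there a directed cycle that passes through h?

No

h lies on a cycle iff there is a path from h back to itself.
Exploring from h, it never reaches itself; equivalently, its strongly connected component is a singleton.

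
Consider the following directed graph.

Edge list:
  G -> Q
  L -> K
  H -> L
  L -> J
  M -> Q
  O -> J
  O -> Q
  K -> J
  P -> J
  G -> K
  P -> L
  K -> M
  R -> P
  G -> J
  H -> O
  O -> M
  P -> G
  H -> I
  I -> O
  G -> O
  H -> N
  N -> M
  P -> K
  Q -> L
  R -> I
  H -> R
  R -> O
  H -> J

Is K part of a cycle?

Yes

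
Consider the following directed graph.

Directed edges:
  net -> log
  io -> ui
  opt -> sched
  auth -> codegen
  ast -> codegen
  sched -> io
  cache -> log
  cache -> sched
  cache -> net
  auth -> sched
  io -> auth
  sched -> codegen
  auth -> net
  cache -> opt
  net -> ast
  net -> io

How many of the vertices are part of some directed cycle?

A vertex is on a directed cycle iff it belongs to a strongly connected component of size ≥ 2 (or has a self-loop).
The vertices on cycles are {io, net, auth, sched} — 4 in total.

4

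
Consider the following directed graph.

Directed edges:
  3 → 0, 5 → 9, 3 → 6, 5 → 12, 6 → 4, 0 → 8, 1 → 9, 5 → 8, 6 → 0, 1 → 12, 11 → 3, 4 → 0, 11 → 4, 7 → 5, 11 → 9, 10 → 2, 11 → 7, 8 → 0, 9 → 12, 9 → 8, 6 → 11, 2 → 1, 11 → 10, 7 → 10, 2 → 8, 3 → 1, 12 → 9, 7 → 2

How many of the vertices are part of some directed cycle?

A vertex is on a directed cycle iff it belongs to a strongly connected component of size ≥ 2 (or has a self-loop).
The vertices on cycles are {0, 3, 6, 8, 9, 11, 12} — 7 in total.

7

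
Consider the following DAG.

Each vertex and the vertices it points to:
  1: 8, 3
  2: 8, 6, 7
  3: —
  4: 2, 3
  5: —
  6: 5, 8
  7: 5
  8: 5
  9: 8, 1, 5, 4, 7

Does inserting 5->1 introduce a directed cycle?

Yes

Adding 5→1 creates a cycle iff 1 can already reach 5.
Path from 1: 1 → 8 → 5.
So 1 → … → 5 → 1 is a cycle.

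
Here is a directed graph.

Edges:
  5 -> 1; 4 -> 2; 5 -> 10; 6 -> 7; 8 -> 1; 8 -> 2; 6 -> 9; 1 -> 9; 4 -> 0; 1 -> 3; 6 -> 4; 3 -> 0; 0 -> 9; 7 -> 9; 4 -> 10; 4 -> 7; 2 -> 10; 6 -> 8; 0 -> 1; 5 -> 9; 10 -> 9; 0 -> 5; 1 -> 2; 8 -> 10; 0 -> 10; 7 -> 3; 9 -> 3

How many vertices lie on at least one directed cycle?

7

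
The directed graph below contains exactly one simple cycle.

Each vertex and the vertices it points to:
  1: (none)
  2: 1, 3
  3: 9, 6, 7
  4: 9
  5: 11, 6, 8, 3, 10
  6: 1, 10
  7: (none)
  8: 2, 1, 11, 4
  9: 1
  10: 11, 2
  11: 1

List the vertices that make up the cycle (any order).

2, 3, 6, 10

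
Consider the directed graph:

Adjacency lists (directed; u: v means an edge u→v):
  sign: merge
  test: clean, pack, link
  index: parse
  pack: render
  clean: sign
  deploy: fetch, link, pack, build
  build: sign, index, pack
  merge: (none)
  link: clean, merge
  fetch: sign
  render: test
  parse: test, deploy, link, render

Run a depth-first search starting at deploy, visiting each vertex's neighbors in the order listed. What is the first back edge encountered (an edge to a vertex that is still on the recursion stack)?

DFS from deploy (visiting each vertex's neighbors in the order listed); mark gray on enter, black on exit:
deploy gray
  fetch gray
    sign gray
      merge gray
      merge black
    sign black
  fetch black
  link gray
    clean gray
      clean→sign: sign black — skip
    clean black
    link→merge: merge black — skip
  link black
  pack gray
    render gray
      test gray
        test→clean: clean black — skip
        test→pack: pack is gray → back edge
First back edge: test → pack.

test→pack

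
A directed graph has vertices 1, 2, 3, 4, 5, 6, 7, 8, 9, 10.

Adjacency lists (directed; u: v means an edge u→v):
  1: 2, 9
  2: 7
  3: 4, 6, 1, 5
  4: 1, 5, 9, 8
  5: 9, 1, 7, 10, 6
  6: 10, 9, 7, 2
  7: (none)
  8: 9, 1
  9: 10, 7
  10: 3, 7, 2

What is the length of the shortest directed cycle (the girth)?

For each vertex v, BFS finds the shortest path from v back to v.
The shortest such closed walk is 3 → 6 → 10 → 3, length 3.

3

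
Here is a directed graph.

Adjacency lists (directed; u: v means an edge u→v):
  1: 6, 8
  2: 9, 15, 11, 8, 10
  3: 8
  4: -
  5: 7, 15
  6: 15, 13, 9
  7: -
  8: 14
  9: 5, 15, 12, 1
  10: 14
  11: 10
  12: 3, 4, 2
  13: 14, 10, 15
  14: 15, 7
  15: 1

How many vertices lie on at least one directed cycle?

13

A vertex is on a directed cycle iff it belongs to a strongly connected component of size ≥ 2 (or has a self-loop).
The vertices on cycles are {1, 2, 3, 5, 6, 8, 9, 10, 11, 12, 13, 14, 15} — 13 in total.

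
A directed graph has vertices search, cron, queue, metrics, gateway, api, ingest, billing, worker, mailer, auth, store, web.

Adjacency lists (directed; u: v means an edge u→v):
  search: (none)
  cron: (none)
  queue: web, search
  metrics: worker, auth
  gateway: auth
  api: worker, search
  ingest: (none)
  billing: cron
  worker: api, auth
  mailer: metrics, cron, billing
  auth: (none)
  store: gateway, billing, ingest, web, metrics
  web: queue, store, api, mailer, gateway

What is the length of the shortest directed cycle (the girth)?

2

For each vertex v, BFS finds the shortest path from v back to v.
The shortest such closed walk is store → web → store, length 2.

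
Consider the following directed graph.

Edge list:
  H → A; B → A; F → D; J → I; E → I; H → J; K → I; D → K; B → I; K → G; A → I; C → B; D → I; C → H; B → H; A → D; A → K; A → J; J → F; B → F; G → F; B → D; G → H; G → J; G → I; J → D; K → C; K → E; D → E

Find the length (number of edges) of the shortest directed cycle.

For each vertex v, BFS finds the shortest path from v back to v.
The shortest such closed walk is C → H → A → K → C, length 4.

4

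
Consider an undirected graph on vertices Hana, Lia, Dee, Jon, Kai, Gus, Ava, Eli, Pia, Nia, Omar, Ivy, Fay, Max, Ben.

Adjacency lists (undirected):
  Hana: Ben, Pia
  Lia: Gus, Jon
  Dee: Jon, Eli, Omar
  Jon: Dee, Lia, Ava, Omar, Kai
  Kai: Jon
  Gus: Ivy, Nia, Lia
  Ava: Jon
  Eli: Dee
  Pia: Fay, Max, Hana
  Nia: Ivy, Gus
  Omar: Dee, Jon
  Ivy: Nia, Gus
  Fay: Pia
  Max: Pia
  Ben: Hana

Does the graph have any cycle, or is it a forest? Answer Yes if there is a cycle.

DFS, tracking each vertex's parent; an edge to a visited non-parent vertex closes a cycle.
Start from Pia:
visit Pia (parent –)
  visit Fay (parent Pia)
    Fay–Pia: parent, skip
  visit Max (parent Pia)
    Max–Pia: parent, skip
  visit Hana (parent Pia)
    visit Ben (parent Hana)
      Ben–Hana: parent, skip
    Hana–Pia: parent, skip
visit Lia (parent –)
  visit Gus (parent Lia)
    visit Ivy (parent Gus)
      visit Nia (parent Ivy)
        Nia–Ivy: parent, skip
        Nia–Gus: Gus visited and ≠ parent → cycle
Cycle: Gus – Ivy – Nia – Gus.

Yes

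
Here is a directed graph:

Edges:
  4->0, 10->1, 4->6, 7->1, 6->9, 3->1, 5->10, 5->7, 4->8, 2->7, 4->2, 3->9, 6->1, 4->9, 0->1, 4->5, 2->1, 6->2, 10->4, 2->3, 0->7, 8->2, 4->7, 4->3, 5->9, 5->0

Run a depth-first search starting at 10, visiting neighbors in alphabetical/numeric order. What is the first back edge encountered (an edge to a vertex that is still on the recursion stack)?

DFS from 10 (visiting neighbors in alphabetical/numeric order); mark gray on enter, black on exit:
10 gray
  1 gray
  1 black
  4 gray
    0 gray
      0→1: 1 black — skip
      7 gray
        7→1: 1 black — skip
      7 black
    0 black
    2 gray
      2→1: 1 black — skip
      3 gray
        3→1: 1 black — skip
        9 gray
        9 black
      3 black
      2→7: 7 black — skip
    2 black
    4→3: 3 black — skip
    5 gray
      5→0: 0 black — skip
      5→7: 7 black — skip
      5→9: 9 black — skip
      5→10: 10 is gray → back edge
First back edge: 5 → 10.

5→10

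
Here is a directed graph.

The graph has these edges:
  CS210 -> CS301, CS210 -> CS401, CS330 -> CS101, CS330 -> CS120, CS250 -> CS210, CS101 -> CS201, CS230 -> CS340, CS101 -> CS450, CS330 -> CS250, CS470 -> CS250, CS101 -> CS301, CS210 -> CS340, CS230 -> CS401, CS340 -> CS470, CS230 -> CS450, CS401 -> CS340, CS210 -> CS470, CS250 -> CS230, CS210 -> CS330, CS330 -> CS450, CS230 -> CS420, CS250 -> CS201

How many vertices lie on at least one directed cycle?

A vertex is on a directed cycle iff it belongs to a strongly connected component of size ≥ 2 (or has a self-loop).
The vertices on cycles are {CS210, CS230, CS250, CS330, CS340, CS401, CS470} — 7 in total.

7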